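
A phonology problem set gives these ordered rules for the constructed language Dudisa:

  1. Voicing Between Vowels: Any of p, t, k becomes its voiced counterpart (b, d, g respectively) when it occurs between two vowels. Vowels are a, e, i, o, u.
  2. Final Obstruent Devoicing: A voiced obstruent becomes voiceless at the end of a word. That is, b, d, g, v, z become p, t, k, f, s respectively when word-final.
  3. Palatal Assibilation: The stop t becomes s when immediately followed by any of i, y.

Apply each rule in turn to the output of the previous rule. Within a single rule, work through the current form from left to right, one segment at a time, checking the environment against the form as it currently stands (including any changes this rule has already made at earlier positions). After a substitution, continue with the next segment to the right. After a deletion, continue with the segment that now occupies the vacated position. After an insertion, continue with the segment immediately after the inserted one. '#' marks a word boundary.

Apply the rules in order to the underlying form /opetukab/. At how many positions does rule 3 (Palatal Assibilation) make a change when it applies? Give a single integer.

1 Voicing Between Vowels: [opetukab] → [obedugab]
2 Final Obstruent Devoicing: [obedugab] → [obedugap]
3 Palatal Assibilation: no change — [obedugap]
Rule 3 changed 0 position(s).

0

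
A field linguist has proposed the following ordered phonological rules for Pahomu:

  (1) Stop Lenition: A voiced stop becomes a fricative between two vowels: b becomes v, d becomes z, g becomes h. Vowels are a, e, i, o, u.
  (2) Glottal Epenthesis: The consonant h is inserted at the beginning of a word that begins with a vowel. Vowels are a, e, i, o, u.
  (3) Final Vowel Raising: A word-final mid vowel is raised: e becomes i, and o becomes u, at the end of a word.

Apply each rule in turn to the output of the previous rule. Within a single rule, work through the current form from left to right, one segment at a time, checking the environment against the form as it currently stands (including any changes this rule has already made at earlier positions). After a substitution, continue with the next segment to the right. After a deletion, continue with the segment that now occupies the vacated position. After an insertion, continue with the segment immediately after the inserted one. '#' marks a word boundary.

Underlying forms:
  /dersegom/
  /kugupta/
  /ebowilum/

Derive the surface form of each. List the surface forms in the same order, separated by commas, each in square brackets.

[dersehom], [kuhupta], [hevowilum]

/dersegom/:
  (1) Stop Lenition: [dersegom] → [dersehom]
  (2) Glottal Epenthesis: no change — [dersehom]
  (3) Final Vowel Raising: no change — [dersehom]
/kugupta/:
  (1) Stop Lenition: [kugupta] → [kuhupta]
  (2) Glottal Epenthesis: no change — [kuhupta]
  (3) Final Vowel Raising: no change — [kuhupta]
/ebowilum/:
  (1) Stop Lenition: [ebowilum] → [evowilum]
  (2) Glottal Epenthesis: [evowilum] → [hevowilum]
  (3) Final Vowel Raising: no change — [hevowilum]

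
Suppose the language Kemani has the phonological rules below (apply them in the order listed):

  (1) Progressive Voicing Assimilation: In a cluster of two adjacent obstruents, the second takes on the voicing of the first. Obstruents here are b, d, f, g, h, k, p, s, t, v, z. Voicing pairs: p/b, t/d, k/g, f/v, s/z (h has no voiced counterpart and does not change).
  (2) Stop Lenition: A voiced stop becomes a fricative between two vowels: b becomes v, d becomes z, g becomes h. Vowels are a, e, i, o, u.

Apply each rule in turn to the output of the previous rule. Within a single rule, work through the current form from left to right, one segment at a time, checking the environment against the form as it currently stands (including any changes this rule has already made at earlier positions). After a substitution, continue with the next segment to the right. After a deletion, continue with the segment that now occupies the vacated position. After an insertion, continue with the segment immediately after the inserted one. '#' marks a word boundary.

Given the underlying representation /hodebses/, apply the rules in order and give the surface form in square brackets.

(1) Progressive Voicing Assimilation: [hodebses] → [hodebzes]
(2) Stop Lenition: [hodebzes] → [hozebzes]

[hozebzes]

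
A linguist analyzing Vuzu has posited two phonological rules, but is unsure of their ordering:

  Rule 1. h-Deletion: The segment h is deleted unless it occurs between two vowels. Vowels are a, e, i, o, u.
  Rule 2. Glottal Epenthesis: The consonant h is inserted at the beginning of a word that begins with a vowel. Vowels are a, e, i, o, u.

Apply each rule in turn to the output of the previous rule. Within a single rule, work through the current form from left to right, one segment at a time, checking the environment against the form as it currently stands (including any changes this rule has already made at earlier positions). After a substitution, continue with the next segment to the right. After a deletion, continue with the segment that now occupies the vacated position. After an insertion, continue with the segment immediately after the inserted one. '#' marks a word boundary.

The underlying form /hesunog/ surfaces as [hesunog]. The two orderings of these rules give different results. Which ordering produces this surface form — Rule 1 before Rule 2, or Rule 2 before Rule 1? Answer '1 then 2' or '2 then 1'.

Order 1 then 2:
  1 h-Deletion: [hesunog] → [esunog]
  2 Glottal Epenthesis: [esunog] → [hesunog]
  result: [hesunog]
Order 2 then 1:
  2 Glottal Epenthesis: no change — [hesunog]
  1 h-Deletion: [hesunog] → [esunog]
  result: [esunog]

1 then 2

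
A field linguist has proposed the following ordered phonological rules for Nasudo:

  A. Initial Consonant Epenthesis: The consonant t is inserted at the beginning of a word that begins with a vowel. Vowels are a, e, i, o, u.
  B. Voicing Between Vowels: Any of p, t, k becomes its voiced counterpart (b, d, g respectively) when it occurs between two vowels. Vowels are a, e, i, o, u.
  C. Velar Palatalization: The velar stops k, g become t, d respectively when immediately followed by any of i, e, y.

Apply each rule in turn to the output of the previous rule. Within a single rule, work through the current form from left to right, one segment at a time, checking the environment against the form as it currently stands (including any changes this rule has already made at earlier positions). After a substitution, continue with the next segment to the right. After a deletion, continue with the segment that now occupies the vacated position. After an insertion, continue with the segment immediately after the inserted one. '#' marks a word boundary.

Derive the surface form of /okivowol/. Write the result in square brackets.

[todivowol]

A Initial Consonant Epenthesis: [okivowol] → [tokivowol]
B Voicing Between Vowels: [tokivowol] → [togivowol]
C Velar Palatalization: [togivowol] → [todivowol]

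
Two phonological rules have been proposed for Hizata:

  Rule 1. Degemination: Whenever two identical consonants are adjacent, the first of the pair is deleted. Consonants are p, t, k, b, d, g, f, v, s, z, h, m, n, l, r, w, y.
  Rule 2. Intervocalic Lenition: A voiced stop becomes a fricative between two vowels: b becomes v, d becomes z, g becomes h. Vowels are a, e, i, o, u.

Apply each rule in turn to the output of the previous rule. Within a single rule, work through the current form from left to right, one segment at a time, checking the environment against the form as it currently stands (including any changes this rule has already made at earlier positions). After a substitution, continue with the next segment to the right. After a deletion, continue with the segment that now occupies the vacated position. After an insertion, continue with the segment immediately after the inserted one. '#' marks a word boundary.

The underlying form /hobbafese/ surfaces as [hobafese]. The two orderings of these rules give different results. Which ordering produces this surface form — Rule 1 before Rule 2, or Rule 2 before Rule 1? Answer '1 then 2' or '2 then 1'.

2 then 1

Order 1 then 2:
  1 Degemination: [hobbafese] → [hobafese]
  2 Intervocalic Lenition: [hobafese] → [hovafese]
  result: [hovafese]
Order 2 then 1:
  2 Intervocalic Lenition: no change — [hobbafese]
  1 Degemination: [hobbafese] → [hobafese]
  result: [hobafese]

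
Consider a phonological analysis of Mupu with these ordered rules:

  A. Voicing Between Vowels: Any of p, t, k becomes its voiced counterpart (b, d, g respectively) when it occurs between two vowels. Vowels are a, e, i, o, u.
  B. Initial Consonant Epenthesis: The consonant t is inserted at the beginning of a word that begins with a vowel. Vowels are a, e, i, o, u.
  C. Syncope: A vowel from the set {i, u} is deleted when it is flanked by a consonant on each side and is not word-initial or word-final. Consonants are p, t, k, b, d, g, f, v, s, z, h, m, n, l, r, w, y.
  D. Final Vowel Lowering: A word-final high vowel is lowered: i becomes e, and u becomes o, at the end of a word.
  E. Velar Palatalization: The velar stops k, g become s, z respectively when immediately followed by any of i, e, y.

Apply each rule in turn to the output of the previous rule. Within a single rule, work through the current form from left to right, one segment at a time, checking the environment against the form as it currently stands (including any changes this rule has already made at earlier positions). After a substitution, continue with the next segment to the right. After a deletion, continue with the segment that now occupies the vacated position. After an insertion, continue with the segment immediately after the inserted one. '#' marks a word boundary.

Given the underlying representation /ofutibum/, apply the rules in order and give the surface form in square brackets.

[tofdbm]

A Voicing Between Vowels: [ofutibum] → [ofudibum]
B Initial Consonant Epenthesis: [ofudibum] → [tofudibum]
C Syncope: [tofudibum] → [tofdbm]
D Final Vowel Lowering: no change — [tofdbm]
E Velar Palatalization: no change — [tofdbm]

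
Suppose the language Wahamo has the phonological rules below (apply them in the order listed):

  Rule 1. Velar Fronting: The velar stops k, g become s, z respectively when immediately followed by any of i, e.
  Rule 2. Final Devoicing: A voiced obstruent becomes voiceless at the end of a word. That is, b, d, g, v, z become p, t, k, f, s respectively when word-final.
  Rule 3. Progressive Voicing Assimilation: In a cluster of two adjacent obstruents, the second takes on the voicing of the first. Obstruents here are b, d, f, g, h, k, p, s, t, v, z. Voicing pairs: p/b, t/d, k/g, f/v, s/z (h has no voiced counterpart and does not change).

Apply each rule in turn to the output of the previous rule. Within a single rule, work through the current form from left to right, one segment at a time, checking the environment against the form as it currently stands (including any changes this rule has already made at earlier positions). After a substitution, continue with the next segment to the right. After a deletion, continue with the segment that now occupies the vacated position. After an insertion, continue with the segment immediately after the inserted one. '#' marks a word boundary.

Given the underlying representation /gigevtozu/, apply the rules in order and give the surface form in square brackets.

Rule 1 Velar Fronting: [gigevtozu] → [zizevtozu]
Rule 2 Final Devoicing: no change — [zizevtozu]
Rule 3 Progressive Voicing Assimilation: [zizevtozu] → [zizevdozu]

[zizevdozu]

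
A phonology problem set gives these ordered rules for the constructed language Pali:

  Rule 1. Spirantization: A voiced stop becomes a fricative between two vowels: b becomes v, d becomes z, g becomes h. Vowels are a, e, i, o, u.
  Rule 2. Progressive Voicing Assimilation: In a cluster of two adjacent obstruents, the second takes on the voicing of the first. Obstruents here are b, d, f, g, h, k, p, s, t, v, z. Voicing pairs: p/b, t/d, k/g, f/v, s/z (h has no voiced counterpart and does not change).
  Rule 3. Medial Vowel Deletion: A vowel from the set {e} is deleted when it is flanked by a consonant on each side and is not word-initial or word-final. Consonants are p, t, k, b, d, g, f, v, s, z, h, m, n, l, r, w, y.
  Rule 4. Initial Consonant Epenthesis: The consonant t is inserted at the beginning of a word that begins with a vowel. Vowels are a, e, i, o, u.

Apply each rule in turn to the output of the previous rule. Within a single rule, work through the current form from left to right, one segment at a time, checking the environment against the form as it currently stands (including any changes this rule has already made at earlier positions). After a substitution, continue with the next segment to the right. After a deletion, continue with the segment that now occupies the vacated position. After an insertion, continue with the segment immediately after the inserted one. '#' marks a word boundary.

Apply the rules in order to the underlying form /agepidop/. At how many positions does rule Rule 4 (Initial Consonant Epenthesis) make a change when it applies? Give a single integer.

1

Rule 1 Spirantization: [agepidop] → [ahepizop]
Rule 2 Progressive Voicing Assimilation: no change — [ahepizop]
Rule 3 Medial Vowel Deletion: [ahepizop] → [ahpizop]
Rule 4 Initial Consonant Epenthesis: [ahpizop] → [tahpizop]
Rule Rule 4 changed 1 position(s).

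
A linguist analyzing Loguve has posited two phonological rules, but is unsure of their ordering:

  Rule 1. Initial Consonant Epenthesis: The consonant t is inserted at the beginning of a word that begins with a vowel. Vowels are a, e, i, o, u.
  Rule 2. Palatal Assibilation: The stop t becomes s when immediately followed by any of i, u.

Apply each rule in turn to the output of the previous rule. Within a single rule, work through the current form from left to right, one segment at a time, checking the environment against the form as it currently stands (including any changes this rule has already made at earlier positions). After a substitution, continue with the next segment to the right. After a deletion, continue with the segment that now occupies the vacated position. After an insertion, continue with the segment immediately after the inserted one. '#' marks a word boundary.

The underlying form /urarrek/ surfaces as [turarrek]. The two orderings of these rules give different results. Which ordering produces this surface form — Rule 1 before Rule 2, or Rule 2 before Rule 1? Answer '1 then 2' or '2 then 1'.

Order 1 then 2:
  1 Initial Consonant Epenthesis: [urarrek] → [turarrek]
  2 Palatal Assibilation: [turarrek] → [surarrek]
  result: [surarrek]
Order 2 then 1:
  2 Palatal Assibilation: no change — [urarrek]
  1 Initial Consonant Epenthesis: [urarrek] → [turarrek]
  result: [turarrek]

2 then 1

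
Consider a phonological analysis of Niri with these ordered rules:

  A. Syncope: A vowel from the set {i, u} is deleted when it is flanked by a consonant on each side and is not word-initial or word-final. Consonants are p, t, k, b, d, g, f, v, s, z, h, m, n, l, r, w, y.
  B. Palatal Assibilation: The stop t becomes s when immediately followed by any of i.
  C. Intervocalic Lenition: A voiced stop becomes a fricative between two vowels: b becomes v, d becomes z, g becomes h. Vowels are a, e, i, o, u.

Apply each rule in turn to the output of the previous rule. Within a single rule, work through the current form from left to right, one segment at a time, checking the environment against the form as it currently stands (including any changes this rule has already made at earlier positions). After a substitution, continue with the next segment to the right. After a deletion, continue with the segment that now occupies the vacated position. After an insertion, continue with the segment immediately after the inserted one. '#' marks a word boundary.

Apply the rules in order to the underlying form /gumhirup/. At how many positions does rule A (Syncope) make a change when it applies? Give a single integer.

3

A Syncope: [gumhirup] → [gmhrp]
B Palatal Assibilation: no change — [gmhrp]
C Intervocalic Lenition: no change — [gmhrp]
Rule A changed 3 position(s).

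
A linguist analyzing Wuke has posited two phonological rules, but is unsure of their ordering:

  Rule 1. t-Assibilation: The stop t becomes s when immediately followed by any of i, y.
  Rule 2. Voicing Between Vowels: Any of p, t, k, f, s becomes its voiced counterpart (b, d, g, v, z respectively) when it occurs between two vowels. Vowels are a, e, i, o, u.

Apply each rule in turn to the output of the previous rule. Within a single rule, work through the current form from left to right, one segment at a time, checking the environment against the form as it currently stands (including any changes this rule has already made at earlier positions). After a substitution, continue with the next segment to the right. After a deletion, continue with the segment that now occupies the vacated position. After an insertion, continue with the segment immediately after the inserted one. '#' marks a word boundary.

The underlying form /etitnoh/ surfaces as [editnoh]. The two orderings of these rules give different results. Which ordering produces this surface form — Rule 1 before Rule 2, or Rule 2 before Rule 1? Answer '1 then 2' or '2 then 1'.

2 then 1

Order 1 then 2:
  1 t-Assibilation: [etitnoh] → [esitnoh]
  2 Voicing Between Vowels: [esitnoh] → [ezitnoh]
  result: [ezitnoh]
Order 2 then 1:
  2 Voicing Between Vowels: [etitnoh] → [editnoh]
  1 t-Assibilation: no change — [editnoh]
  result: [editnoh]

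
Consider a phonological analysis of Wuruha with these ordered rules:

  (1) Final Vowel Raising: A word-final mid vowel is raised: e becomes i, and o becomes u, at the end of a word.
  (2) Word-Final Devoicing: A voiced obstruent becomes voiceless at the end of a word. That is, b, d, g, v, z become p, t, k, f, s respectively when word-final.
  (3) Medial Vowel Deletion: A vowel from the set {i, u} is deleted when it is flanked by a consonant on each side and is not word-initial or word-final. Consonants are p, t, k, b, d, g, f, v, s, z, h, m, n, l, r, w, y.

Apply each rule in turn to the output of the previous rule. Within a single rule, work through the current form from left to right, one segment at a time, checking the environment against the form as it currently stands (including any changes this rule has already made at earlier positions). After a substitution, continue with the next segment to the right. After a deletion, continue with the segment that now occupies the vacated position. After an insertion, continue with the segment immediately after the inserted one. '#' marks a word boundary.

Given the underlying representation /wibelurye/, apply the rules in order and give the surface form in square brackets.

(1) Final Vowel Raising: [wibelurye] → [wibeluryi]
(2) Word-Final Devoicing: no change — [wibeluryi]
(3) Medial Vowel Deletion: [wibeluryi] → [wbelryi]

[wbelryi]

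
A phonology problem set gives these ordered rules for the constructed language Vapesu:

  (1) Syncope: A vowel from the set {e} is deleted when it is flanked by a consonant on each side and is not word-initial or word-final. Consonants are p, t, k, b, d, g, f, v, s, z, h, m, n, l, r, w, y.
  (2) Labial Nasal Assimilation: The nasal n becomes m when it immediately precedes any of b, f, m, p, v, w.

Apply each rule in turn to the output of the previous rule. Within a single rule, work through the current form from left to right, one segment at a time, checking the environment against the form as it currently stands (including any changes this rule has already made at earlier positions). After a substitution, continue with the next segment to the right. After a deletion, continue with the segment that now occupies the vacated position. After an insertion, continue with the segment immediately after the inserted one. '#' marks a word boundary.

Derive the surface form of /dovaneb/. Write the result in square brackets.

(1) Syncope: [dovaneb] → [dovanb]
(2) Labial Nasal Assimilation: [dovanb] → [dovamb]

[dovamb]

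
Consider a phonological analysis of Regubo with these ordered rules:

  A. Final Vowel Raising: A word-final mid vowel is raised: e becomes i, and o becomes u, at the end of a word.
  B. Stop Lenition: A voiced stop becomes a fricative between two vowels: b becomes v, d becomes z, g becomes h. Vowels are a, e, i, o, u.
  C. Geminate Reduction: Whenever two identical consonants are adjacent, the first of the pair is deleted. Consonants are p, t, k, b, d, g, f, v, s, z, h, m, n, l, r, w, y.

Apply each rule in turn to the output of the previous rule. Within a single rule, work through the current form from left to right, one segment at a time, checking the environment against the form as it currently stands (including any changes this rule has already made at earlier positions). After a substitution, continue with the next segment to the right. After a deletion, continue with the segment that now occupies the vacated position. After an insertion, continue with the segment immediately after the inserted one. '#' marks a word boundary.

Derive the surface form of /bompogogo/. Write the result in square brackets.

A Final Vowel Raising: [bompogogo] → [bompogogu]
B Stop Lenition: [bompogogu] → [bompohohu]
C Geminate Reduction: no change — [bompohohu]

[bompohohu]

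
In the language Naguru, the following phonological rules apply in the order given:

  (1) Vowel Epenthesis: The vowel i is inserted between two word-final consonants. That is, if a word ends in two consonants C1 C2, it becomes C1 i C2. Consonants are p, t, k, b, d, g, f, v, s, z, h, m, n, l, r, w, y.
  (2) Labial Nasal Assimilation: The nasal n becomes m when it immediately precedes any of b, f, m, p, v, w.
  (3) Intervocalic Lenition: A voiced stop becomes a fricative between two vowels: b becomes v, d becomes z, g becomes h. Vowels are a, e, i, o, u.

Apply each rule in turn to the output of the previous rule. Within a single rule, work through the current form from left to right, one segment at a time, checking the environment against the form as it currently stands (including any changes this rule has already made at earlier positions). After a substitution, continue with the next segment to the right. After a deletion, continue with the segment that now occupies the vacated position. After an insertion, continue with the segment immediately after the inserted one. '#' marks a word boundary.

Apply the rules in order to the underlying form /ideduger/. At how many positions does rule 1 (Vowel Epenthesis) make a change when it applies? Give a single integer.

0

(1) Vowel Epenthesis: no change — [ideduger]
(2) Labial Nasal Assimilation: no change — [ideduger]
(3) Intervocalic Lenition: [ideduger] → [izezuher]
Rule 1 changed 0 position(s).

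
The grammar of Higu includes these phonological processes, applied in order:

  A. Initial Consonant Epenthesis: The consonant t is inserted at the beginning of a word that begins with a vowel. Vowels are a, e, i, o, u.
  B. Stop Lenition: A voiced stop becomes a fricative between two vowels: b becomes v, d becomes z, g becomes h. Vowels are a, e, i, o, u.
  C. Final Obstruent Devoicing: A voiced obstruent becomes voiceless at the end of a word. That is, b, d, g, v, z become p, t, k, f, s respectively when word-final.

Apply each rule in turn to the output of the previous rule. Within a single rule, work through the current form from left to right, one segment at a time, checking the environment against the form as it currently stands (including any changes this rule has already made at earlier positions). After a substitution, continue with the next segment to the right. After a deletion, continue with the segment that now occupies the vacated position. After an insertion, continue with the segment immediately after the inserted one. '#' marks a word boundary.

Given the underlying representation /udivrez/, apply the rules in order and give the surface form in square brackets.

A Initial Consonant Epenthesis: [udivrez] → [tudivrez]
B Stop Lenition: [tudivrez] → [tuzivrez]
C Final Obstruent Devoicing: [tuzivrez] → [tuzivres]

[tuzivres]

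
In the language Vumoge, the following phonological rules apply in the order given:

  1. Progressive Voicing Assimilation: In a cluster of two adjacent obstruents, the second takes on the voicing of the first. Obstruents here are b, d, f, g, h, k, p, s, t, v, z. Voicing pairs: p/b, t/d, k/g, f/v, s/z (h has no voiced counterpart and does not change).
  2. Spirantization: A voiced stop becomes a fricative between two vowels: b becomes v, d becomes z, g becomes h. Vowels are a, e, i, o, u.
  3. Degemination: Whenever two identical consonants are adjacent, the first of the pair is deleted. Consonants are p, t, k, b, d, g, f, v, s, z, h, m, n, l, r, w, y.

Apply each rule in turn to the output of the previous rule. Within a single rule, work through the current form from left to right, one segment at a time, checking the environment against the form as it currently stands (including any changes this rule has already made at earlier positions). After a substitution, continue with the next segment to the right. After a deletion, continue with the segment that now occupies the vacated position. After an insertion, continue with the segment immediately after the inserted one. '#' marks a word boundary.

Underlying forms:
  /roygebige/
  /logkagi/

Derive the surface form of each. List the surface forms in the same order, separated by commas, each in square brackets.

/roygebige/:
  1 Progressive Voicing Assimilation: no change — [roygebige]
  2 Spirantization: [roygebige] → [roygevihe]
  3 Degemination: no change — [roygevihe]
/logkagi/:
  1 Progressive Voicing Assimilation: [logkagi] → [loggagi]
  2 Spirantization: [loggagi] → [loggahi]
  3 Degemination: [loggahi] → [logahi]

[roygevihe], [logahi]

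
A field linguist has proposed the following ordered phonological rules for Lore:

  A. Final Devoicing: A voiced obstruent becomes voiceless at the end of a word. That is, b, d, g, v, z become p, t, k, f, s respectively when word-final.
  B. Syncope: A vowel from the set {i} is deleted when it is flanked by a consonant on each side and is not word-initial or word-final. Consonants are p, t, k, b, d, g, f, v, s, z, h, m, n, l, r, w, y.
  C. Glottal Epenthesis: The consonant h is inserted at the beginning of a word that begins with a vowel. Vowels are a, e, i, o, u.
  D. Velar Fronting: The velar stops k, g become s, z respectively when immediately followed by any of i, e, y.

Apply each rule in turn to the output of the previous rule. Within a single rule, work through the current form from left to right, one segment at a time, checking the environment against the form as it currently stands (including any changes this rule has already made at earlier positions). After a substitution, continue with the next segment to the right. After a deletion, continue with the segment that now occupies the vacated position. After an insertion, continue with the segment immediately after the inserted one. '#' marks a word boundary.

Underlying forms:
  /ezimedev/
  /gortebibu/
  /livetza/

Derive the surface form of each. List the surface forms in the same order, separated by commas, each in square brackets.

/ezimedev/:
  A Final Devoicing: [ezimedev] → [ezimedef]
  B Syncope: [ezimedef] → [ezmedef]
  C Glottal Epenthesis: [ezmedef] → [hezmedef]
  D Velar Fronting: no change — [hezmedef]
/gortebibu/:
  A Final Devoicing: no change — [gortebibu]
  B Syncope: [gortebibu] → [gortebbu]
  C Glottal Epenthesis: no change — [gortebbu]
  D Velar Fronting: no change — [gortebbu]
/livetza/:
  A Final Devoicing: no change — [livetza]
  B Syncope: [livetza] → [lvetza]
  C Glottal Epenthesis: no change — [lvetza]
  D Velar Fronting: no change — [lvetza]

[hezmedef], [gortebbu], [lvetza]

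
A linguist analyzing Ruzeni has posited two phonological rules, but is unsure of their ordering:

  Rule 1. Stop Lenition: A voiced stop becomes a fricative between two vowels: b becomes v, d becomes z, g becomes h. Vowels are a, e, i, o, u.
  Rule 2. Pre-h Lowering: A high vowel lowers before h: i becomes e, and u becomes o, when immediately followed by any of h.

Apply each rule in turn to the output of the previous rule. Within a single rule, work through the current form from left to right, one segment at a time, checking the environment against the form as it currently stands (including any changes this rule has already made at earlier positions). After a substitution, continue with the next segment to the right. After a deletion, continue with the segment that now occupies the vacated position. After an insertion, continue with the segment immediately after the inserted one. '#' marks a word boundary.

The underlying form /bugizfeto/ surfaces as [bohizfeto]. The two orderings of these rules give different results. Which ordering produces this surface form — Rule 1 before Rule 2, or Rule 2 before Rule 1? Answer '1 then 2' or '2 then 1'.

1 then 2

Order 1 then 2:
  1 Stop Lenition: [bugizfeto] → [buhizfeto]
  2 Pre-h Lowering: [buhizfeto] → [bohizfeto]
  result: [bohizfeto]
Order 2 then 1:
  2 Pre-h Lowering: no change — [bugizfeto]
  1 Stop Lenition: [bugizfeto] → [buhizfeto]
  result: [buhizfeto]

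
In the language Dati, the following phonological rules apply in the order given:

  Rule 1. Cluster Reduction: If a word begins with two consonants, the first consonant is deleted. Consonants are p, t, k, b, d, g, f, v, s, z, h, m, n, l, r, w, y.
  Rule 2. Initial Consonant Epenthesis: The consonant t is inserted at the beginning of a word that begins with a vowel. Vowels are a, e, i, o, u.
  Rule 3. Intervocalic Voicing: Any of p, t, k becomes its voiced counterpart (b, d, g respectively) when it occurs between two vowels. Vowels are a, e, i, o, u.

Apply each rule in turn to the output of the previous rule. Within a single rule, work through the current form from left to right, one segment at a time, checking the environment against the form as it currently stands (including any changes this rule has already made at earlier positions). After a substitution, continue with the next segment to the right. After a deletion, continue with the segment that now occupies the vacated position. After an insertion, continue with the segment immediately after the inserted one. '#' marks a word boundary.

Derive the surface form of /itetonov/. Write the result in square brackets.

[tidedonov]

Rule 1 Cluster Reduction: no change — [itetonov]
Rule 2 Initial Consonant Epenthesis: [itetonov] → [titetonov]
Rule 3 Intervocalic Voicing: [titetonov] → [tidedonov]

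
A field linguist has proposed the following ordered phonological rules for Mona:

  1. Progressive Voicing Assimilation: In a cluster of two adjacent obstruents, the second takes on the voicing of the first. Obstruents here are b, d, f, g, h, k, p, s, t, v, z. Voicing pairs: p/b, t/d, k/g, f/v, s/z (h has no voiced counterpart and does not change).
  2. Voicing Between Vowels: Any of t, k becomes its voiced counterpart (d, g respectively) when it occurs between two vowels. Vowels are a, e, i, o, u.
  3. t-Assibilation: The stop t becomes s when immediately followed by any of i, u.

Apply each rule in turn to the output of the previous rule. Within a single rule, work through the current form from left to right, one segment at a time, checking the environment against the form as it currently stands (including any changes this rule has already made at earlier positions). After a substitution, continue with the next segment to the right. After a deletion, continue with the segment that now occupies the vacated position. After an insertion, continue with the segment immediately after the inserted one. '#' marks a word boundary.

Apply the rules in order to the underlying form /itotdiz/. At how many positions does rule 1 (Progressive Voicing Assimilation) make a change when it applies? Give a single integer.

1

1 Progressive Voicing Assimilation: [itotdiz] → [itottiz]
2 Voicing Between Vowels: [itottiz] → [idottiz]
3 t-Assibilation: [idottiz] → [idotsiz]
Rule 1 changed 1 position(s).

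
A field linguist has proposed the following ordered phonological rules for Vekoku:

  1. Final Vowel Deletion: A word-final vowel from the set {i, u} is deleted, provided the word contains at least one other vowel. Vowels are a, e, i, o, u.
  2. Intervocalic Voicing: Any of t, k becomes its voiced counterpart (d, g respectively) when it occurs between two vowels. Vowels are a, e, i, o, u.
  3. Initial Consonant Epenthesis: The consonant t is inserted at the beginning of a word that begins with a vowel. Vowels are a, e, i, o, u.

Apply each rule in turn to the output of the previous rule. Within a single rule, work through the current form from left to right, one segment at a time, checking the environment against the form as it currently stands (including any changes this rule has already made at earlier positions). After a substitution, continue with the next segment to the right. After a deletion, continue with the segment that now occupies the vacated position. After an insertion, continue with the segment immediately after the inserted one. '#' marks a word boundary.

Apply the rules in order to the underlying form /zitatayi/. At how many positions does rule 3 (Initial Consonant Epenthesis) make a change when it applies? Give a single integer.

0

1 Final Vowel Deletion: [zitatayi] → [zitatay]
2 Intervocalic Voicing: [zitatay] → [zidaday]
3 Initial Consonant Epenthesis: no change — [zidaday]
Rule 3 changed 0 position(s).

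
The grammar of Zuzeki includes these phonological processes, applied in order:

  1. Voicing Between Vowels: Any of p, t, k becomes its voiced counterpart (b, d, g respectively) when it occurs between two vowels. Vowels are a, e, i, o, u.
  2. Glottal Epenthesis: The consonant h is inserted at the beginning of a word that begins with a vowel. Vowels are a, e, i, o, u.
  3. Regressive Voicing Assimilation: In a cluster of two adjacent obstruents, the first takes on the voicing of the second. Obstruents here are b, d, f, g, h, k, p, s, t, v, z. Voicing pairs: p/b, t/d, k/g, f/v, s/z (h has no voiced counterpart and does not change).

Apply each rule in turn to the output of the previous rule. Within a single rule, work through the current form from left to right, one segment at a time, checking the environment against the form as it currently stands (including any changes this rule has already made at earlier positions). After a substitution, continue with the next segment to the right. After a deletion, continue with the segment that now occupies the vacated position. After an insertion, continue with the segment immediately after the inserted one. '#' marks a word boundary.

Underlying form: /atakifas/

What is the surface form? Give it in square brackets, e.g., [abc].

[hadagifas]

1 Voicing Between Vowels: [atakifas] → [adagifas]
2 Glottal Epenthesis: [adagifas] → [hadagifas]
3 Regressive Voicing Assimilation: no change — [hadagifas]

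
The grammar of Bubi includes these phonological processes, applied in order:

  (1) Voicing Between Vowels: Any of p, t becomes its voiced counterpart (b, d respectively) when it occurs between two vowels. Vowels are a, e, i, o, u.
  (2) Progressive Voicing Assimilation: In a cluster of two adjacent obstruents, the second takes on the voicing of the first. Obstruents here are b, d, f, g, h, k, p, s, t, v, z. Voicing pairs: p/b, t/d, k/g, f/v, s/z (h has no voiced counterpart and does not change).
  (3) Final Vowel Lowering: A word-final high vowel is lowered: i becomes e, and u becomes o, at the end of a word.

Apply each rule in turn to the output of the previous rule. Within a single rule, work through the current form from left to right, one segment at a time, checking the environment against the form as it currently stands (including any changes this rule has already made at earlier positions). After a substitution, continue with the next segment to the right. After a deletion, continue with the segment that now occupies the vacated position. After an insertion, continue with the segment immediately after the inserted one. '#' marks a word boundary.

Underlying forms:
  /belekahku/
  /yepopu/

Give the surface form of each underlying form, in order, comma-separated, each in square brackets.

/belekahku/:
  (1) Voicing Between Vowels: no change — [belekahku]
  (2) Progressive Voicing Assimilation: no change — [belekahku]
  (3) Final Vowel Lowering: [belekahku] → [belekahko]
/yepopu/:
  (1) Voicing Between Vowels: [yepopu] → [yebobu]
  (2) Progressive Voicing Assimilation: no change — [yebobu]
  (3) Final Vowel Lowering: [yebobu] → [yebobo]

[belekahko], [yebobo]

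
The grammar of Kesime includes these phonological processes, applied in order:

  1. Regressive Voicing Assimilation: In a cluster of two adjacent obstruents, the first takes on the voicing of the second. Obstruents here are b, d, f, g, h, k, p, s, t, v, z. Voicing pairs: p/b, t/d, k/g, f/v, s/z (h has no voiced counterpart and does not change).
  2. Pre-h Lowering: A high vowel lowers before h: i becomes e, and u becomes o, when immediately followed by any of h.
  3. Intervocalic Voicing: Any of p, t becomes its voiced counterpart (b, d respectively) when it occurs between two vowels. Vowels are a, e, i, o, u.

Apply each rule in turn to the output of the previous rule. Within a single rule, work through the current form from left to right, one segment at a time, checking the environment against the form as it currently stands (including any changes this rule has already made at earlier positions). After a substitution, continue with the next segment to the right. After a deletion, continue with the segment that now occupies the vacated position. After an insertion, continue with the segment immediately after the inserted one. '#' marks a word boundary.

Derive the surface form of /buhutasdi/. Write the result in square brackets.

[bohudazdi]

1 Regressive Voicing Assimilation: [buhutasdi] → [buhutazdi]
2 Pre-h Lowering: [buhutazdi] → [bohutazdi]
3 Intervocalic Voicing: [bohutazdi] → [bohudazdi]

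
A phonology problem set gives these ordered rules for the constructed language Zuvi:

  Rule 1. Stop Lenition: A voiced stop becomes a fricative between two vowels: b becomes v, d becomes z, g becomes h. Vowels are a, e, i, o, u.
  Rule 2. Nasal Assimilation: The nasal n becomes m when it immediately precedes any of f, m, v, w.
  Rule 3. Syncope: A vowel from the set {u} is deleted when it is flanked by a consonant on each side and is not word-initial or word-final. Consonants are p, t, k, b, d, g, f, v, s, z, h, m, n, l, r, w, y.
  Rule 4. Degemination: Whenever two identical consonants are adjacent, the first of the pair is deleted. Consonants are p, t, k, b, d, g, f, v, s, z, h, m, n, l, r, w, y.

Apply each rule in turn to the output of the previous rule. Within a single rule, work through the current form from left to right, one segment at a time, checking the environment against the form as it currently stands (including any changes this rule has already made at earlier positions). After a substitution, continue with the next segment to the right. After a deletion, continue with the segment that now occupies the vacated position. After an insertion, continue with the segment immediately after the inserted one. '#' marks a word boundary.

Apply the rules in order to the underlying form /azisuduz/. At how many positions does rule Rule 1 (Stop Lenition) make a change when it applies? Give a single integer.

Rule 1 Stop Lenition: [azisuduz] → [azisuzuz]
Rule 2 Nasal Assimilation: no change — [azisuzuz]
Rule 3 Syncope: [azisuzuz] → [aziszz]
Rule 4 Degemination: [aziszz] → [azisz]
Rule Rule 1 changed 1 position(s).

1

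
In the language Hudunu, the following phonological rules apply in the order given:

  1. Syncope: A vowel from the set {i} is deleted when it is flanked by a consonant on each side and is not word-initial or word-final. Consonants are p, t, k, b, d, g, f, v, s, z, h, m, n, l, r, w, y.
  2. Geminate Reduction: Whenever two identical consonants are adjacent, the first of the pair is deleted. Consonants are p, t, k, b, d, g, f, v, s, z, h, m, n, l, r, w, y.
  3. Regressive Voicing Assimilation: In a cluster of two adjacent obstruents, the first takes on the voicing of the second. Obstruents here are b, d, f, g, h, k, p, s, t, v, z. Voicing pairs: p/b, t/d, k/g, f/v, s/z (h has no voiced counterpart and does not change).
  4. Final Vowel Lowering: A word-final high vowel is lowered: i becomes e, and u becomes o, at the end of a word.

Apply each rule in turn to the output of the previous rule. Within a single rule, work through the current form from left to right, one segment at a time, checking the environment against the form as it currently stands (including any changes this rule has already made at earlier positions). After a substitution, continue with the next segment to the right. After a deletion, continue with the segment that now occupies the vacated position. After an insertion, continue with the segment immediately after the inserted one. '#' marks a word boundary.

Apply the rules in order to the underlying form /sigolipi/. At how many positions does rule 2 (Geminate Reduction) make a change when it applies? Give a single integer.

0

1 Syncope: [sigolipi] → [sgolpi]
2 Geminate Reduction: no change — [sgolpi]
3 Regressive Voicing Assimilation: [sgolpi] → [zgolpi]
4 Final Vowel Lowering: [zgolpi] → [zgolpe]
Rule 2 changed 0 position(s).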